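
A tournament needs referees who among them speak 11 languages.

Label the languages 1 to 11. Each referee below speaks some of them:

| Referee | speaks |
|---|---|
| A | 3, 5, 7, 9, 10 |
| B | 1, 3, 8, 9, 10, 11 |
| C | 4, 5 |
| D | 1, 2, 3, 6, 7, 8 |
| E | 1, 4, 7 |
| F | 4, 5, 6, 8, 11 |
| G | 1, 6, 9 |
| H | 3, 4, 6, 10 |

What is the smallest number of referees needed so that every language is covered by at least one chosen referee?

3

A and D and F together: A ∪ D ∪ F = {1, 2, 3, 4, 5, 6, 7, 8, 9, 10, 11} — every language is covered.
Only D contains 2, so D is forced; the remaining 5 languages need at least 2 more referees (each remaining referee adds at most 3) — so at least 3 referees are needed, and 3 is optimal.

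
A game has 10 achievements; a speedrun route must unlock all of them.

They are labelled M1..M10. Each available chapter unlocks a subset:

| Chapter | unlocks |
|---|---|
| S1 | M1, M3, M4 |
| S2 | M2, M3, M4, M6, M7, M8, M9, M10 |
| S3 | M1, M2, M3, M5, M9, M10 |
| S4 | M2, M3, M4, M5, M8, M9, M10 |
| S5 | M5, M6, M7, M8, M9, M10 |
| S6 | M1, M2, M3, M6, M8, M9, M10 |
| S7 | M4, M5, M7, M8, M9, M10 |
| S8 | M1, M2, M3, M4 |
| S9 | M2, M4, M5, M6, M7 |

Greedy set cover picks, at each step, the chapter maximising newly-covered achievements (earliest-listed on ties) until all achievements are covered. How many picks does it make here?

Greedy: pick S2 (covers 8 new) → pick S3 (covers 2 new). Total picks: 2.

2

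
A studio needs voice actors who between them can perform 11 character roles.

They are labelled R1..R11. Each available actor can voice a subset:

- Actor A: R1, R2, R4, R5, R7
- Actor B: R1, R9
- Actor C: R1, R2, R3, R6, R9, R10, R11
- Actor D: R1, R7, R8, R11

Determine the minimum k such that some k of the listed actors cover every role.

A and C and D together: A ∪ C ∪ D = {R1, R2, R3, R4, R5, R6, R7, R8, R9, R10, R11} — every role is covered.
Only C contains R3, so C is forced; the remaining 4 roles need at least 2 more actors (each remaining actor adds at most 3) — so at least 3 actors are needed, and 3 is optimal.

3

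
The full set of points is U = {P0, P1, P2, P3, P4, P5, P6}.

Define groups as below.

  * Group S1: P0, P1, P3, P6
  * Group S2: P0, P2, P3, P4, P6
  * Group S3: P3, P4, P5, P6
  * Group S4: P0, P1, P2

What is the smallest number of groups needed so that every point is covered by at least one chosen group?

Take {S3, S4}. Their union is {P0, P1, P2, P3, P4, P5, P6}, which is all 7 points.
No single group has all 7 points (the largest, S2, has 5), so 2 is optimal.

2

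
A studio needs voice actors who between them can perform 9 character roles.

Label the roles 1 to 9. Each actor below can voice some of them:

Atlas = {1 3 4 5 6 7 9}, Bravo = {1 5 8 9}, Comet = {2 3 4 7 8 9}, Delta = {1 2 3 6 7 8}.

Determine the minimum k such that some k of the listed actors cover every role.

Take {Atlas, Delta}. Their union is {1, 2, 3, 4, 5, 6, 7, 8, 9}, which is all 9 roles.
No single actor has all 9 roles (the largest, Atlas, has 7), so 2 is optimal.

2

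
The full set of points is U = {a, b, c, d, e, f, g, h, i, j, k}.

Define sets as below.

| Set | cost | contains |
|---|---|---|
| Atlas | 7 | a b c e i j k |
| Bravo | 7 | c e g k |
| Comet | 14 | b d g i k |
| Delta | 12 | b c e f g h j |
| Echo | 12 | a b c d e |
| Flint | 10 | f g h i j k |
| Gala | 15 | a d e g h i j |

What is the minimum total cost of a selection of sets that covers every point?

Echo, Flint together cover every point (Echo ∪ Flint = {a, b, c, d, e, f, g, h, i, j, k}); total cost 12 + 10 = 22.
The greedy pick Atlas, Flint, Echo costs 29; no covering selection beats 22.

22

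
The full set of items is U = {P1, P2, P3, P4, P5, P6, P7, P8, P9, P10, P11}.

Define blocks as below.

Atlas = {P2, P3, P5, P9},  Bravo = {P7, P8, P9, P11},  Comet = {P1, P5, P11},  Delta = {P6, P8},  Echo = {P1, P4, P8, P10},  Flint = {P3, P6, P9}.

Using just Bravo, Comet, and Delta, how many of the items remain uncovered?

4

Union of Bravo, Comet, Delta = {P1, P5, P6, P7, P8, P9, P11}.
Not covered: P2, P3, P4, P10 — 4 items.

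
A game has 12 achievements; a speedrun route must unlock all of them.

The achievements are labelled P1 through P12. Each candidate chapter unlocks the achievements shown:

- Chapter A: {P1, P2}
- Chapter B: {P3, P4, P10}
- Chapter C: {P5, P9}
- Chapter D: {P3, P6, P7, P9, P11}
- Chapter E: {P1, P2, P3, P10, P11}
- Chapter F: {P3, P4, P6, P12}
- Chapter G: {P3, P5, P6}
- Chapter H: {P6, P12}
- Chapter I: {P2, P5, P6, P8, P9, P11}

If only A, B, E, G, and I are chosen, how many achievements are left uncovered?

Union of A, B, E, G, I = {P1, P2, P3, P4, P5, P6, P8, P9, P10, P11}.
Not covered: P7, P12 — 2 achievements.

2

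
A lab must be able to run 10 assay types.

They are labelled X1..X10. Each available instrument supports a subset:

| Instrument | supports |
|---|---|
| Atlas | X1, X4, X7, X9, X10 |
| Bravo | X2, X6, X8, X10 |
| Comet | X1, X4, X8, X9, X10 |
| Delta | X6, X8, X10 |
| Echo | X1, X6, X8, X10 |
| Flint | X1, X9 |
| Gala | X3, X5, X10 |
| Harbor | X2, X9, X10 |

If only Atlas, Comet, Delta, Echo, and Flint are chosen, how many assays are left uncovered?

3

Union of Atlas, Comet, Delta, Echo, Flint = {X1, X4, X6, X7, X8, X9, X10}.
Not covered: X2, X3, X5 — 3 assays.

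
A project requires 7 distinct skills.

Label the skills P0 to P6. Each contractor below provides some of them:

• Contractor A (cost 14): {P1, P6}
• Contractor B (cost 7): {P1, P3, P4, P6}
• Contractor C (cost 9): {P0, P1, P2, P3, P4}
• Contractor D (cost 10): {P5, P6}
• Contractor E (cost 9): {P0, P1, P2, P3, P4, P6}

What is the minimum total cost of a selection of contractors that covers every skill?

D, E together cover every skill (D ∪ E = {P0, P1, P2, P3, P4, P5, P6}); total cost 10 + 9 = 19.
No covering selection has total cost below 19.

19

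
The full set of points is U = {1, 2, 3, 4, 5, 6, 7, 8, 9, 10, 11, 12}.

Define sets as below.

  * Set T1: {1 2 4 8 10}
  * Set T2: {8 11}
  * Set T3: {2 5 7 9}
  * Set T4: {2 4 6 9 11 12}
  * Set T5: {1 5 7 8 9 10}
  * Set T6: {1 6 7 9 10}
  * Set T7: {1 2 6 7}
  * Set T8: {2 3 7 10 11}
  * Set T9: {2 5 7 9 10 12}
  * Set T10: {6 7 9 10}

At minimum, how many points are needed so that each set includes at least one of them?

Take H = {2, 10, 11}. Each listed set contains at least one of these, so H is a hitting set of size 3.
No choice of 2 points meets every set, so 3 is the minimum.

3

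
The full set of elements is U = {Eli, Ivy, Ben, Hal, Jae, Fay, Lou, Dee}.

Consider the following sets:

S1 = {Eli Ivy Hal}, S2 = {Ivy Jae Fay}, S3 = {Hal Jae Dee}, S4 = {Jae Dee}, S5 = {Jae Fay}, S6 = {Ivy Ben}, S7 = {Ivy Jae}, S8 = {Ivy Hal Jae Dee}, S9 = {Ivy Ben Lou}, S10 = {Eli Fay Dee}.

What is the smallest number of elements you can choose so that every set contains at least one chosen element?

3

H = {Eli, Ivy, Jae} meets every set (each contains at least one member of H), and |H| = 3.
No choice of 2 elements meets every set, so 3 is the minimum.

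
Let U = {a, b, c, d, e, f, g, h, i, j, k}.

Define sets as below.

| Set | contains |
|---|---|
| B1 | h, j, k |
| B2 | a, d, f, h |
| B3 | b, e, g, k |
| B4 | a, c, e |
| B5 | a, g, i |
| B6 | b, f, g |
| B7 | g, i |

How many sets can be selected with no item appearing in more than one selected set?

3

B1, B4, B7 are pairwise disjoint (B1={h,j,k}; B4={a,c,e}; B7={g,i}).
Every remaining set overlaps one of these, and no 4 of the listed sets are pairwise disjoint, so 3 is the maximum.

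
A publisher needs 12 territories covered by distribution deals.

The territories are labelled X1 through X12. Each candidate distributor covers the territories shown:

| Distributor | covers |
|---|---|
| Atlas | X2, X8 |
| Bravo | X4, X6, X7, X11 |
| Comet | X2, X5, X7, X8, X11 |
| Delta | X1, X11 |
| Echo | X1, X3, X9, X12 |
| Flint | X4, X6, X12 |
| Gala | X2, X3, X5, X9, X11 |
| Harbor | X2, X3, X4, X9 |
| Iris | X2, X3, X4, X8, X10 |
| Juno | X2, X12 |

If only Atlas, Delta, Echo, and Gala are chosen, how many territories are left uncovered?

4

Union of Atlas, Delta, Echo, Gala = {X1, X2, X3, X5, X8, X9, X11, X12}.
Not covered: X4, X6, X7, X10 — 4 territories.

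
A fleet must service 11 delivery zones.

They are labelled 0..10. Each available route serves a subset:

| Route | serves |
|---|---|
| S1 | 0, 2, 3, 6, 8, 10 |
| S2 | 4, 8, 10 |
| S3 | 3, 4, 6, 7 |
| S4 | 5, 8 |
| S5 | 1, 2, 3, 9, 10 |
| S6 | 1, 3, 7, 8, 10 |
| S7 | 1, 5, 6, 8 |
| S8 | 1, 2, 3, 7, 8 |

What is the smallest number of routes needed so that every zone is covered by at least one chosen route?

Take {S1, S3, S4, S5}. Their union is {0, 1, 2, 3, 4, 5, 6, 7, 8, 9, 10}, which is all 11 zones.
Only S1 contains 0, so S1 is forced; the remaining 5 zones need at least 3 more routes (each remaining route adds at most 2) — so at least 4 routes are needed, and 4 is optimal.

4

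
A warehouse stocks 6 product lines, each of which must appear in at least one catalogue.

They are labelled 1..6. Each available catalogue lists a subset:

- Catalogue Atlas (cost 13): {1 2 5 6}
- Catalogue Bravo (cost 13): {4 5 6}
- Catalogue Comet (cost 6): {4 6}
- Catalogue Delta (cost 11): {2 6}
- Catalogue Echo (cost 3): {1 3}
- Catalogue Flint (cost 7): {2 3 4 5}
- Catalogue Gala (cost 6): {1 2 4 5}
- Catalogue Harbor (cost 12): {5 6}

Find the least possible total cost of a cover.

15

Comet, Echo, Gala together cover every product (Comet ∪ Echo ∪ Gala = {1, 2, 3, 4, 5, 6}); total cost 6 + 3 + 6 = 15.
No covering selection has total cost below 15.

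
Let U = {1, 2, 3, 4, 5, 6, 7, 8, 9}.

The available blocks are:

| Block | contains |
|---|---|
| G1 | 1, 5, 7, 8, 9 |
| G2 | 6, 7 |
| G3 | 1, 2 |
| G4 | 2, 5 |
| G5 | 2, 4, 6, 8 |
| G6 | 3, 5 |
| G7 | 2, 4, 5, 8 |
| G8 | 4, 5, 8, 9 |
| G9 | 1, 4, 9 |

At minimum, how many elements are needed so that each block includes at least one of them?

Take H = {1, 5, 6}. Each listed block contains at least one of these, so H is a hitting set of size 3.
The blocks G2, G3, G6 are pairwise disjoint, so any hitting set needs a separate element for each — at least 3. Hence 3 is optimal.

3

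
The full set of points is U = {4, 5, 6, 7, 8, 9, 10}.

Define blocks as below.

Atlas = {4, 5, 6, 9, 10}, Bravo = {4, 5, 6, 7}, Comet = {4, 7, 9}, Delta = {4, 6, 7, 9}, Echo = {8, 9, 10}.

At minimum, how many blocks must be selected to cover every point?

Bravo and Echo cover everything between them: the union {4, 5, 6, 7, 8, 9, 10} is all of U.
No single block has all 7 points (the largest, Atlas, has 5), so 2 is optimal.

2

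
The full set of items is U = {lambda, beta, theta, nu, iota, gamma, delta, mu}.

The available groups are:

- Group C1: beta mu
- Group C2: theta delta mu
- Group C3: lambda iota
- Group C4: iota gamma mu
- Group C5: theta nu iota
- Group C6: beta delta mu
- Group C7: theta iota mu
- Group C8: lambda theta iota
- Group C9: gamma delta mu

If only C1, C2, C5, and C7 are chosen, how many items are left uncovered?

2

Union of C1, C2, C5, C7 = {beta, theta, nu, iota, delta, mu}.
Not covered: lambda, gamma — 2 items.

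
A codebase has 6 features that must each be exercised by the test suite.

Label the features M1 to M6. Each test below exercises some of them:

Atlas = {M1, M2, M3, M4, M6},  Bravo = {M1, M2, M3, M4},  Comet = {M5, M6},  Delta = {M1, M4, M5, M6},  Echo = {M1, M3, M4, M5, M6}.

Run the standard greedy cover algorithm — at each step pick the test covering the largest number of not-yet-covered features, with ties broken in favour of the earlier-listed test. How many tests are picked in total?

Greedy: pick Atlas (covers 5 new) → pick Comet (covers 1 new). Total picks: 2.

2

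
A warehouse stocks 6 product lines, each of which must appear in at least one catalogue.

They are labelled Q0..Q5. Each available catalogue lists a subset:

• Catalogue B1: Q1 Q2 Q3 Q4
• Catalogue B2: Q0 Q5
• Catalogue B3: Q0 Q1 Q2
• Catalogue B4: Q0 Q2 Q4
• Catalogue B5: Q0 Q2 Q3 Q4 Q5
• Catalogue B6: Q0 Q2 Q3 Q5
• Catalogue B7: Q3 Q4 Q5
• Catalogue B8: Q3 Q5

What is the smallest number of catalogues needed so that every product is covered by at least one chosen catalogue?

2

Take {B1, B6}. Their union is {Q0, Q1, Q2, Q3, Q4, Q5}, which is all 6 products.
No single catalogue has all 6 products (the largest, B5, has 5), so 2 is optimal.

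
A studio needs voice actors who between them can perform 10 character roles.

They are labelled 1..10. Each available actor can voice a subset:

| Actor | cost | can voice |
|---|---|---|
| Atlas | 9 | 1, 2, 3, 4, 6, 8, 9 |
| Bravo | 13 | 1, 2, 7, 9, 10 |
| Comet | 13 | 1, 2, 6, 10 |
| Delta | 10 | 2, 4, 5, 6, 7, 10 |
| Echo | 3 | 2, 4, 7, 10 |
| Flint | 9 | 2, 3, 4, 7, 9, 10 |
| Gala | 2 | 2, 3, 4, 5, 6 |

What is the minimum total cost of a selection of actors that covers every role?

14

Atlas, Echo, Gala together cover every role (Atlas ∪ Echo ∪ Gala = {1, 2, 3, 4, 5, 6, 7, 8, 9, 10}); total cost 9 + 3 + 2 = 14.
No covering selection has total cost below 14.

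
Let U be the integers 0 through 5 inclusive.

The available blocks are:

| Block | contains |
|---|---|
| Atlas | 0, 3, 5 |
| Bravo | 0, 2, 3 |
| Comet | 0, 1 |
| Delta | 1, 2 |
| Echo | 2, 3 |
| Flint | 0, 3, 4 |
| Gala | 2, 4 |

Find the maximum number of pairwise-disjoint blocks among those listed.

2

Delta, Flint are pairwise disjoint (Delta={1,2}; Flint={0,3,4}).
Every remaining block overlaps one of these, and no 3 of the listed blocks are pairwise disjoint, so 2 is the maximum.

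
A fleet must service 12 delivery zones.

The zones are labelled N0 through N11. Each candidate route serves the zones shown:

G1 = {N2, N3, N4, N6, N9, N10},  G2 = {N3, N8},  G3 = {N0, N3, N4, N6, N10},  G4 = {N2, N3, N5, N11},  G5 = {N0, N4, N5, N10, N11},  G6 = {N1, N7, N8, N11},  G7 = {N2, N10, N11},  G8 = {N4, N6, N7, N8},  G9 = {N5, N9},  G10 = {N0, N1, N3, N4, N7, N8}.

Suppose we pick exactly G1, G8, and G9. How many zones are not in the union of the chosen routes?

3

Union of G1, G8, G9 = {N2, N3, N4, N5, N6, N7, N8, N9, N10}.
Not covered: N0, N1, N11 — 3 zones.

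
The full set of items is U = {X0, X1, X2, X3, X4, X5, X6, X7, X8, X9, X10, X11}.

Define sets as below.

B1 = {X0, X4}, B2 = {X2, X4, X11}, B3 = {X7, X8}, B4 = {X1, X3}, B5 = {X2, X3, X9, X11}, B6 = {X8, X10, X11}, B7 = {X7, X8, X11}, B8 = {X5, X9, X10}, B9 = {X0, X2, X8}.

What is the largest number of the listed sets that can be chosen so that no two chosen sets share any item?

4

B1, B4, B7, B8 are pairwise disjoint (B1={X0,X4}; B4={X1,X3}; B7={X7,X8,X11}; B8={X5,X9,X10}).
Every remaining set overlaps one of these, and no 5 of the listed sets are pairwise disjoint, so 4 is the maximum.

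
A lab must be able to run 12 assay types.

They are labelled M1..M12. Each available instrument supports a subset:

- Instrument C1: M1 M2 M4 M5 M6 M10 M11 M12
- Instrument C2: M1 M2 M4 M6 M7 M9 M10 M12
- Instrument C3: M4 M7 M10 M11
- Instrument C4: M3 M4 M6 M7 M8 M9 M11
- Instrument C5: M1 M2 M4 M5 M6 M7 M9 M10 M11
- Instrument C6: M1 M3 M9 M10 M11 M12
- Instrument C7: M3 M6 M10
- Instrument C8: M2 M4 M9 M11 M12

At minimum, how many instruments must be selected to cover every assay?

C1 and C4 together: C1 ∪ C4 = {M1, M2, M3, M4, M5, M6, M7, M8, M9, M10, M11, M12} — every assay is covered.
No single instrument has all 12 assays (the largest, C5, has 9), so 2 is optimal.

2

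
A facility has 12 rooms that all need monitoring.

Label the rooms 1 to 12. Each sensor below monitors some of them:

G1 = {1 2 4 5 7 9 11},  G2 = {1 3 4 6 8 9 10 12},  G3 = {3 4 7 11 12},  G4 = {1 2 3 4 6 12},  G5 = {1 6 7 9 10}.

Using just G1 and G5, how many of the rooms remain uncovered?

Union of G1, G5 = {1, 2, 4, 5, 6, 7, 9, 10, 11}.
Not covered: 3, 8, 12 — 3 rooms.

3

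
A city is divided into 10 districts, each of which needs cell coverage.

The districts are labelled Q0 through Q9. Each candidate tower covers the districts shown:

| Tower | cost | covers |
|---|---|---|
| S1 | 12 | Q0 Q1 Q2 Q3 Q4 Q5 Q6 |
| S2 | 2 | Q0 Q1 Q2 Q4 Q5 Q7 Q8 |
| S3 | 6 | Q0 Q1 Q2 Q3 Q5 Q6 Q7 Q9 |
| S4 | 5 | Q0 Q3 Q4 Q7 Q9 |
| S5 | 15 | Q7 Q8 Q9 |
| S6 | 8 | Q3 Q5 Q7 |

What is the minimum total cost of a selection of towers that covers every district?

S2, S3 together cover every district (S2 ∪ S3 = {Q0, Q1, Q2, Q3, Q4, Q5, Q6, Q7, Q8, Q9}); total cost 2 + 6 = 8.
No covering selection has total cost below 8.

8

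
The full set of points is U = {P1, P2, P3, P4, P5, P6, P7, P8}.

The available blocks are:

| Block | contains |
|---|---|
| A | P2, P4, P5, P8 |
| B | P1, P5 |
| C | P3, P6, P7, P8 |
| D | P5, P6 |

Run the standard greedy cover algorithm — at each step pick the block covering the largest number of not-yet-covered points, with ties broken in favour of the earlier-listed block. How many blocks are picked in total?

3

Greedy: pick A (covers 4 new) → pick C (covers 3 new) → pick B (covers 1 new). Total picks: 3.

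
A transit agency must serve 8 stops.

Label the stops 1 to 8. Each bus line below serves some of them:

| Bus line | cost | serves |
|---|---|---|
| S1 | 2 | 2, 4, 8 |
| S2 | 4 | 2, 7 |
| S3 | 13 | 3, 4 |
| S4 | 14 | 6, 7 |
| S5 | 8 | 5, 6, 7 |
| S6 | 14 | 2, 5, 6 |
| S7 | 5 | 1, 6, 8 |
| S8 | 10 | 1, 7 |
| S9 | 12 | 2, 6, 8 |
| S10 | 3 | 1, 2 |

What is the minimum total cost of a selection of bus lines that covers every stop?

26

S1, S3, S5, S10 together cover every stop (S1 ∪ S3 ∪ S5 ∪ S10 = {1, 2, 3, 4, 5, 6, 7, 8}); total cost 2 + 13 + 8 + 3 = 26.
The greedy pick S1, S7, S2, S5, S3 costs 32; no covering selection beats 26.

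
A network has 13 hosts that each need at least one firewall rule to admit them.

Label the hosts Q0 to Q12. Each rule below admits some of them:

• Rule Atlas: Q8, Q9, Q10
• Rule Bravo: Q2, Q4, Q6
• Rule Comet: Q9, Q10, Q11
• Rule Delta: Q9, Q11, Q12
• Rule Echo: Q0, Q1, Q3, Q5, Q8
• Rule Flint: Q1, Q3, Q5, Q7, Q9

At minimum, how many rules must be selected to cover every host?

Take {Bravo, Comet, Delta, Echo, Flint}. Their union is {Q0, Q1, Q2, Q3, Q4, Q5, Q6, Q7, Q8, Q9, Q10, Q11, Q12}, which is all 13 hosts.
No 4 of the 6 rules cover everything (all 15 combinations miss at least one host), so 5 is optimal.

5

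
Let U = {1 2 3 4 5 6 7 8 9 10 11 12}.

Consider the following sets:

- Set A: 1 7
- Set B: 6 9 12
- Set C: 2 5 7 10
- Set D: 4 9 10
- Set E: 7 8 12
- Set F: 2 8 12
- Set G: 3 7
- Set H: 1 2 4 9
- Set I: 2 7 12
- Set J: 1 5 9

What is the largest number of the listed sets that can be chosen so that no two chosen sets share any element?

F, G, J are pairwise disjoint (F={2,8,12}; G={3,7}; J={1,5,9}).
Every remaining set overlaps one of these, and no 4 of the listed sets are pairwise disjoint, so 3 is the maximum.

3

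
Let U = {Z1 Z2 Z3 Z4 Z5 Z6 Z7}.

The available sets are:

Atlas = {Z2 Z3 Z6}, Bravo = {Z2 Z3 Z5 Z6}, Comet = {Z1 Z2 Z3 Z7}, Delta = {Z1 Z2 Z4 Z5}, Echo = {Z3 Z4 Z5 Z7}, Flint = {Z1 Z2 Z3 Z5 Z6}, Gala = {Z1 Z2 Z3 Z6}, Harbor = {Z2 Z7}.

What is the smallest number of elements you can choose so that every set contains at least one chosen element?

The 2 elements {Z2, Z7} hit every set.
No single element lies in every set, so at least 2 are needed and 2 is optimal.

2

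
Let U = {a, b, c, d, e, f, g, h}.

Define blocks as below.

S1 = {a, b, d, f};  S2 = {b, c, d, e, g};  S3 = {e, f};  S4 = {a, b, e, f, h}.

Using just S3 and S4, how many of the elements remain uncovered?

3

Union of S3, S4 = {a, b, e, f, h}.
Not covered: c, d, g — 3 elements.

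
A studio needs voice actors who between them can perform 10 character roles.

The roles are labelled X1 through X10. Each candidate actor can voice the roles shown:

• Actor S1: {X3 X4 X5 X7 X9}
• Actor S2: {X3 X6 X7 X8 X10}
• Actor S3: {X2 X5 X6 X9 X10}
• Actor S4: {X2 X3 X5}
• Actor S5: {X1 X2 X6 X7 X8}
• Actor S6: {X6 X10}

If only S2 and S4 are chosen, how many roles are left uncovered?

3

Union of S2, S4 = {X2, X3, X5, X6, X7, X8, X10}.
Not covered: X1, X4, X9 — 3 roles.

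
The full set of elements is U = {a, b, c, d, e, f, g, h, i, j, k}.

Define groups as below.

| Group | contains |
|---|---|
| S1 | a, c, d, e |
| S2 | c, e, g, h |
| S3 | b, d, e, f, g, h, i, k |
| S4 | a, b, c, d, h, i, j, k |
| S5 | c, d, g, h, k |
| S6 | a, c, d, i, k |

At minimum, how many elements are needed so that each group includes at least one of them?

Take T = {d, e}. Each listed group contains at least one of these, so T is a hitting set of size 2.
No single element lies in every group, so at least 2 are needed and 2 is optimal.

2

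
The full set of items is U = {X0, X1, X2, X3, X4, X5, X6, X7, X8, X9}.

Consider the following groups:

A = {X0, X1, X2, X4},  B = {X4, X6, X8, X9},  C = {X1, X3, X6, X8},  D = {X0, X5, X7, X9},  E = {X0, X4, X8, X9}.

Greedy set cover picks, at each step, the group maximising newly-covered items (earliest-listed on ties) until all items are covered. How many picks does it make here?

4

Greedy: pick A (covers 4 new) → pick B (covers 3 new) → pick D (covers 2 new) → pick C (covers 1 new). Total picks: 4.
(The true minimum cover uses only 3 groups, so greedy is not optimal here.)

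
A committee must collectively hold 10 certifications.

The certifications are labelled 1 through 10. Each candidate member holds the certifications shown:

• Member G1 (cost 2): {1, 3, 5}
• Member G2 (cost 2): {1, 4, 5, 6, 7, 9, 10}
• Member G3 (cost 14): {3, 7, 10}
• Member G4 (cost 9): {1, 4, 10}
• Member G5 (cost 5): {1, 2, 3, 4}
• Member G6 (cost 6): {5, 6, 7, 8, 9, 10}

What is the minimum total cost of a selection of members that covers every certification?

G5, G6 together cover every certification (G5 ∪ G6 = {1, 2, 3, 4, 5, 6, 7, 8, 9, 10}); total cost 5 + 6 = 11.
The greedy pick G2, G1, G5, G6 costs 15; no covering selection beats 11.

11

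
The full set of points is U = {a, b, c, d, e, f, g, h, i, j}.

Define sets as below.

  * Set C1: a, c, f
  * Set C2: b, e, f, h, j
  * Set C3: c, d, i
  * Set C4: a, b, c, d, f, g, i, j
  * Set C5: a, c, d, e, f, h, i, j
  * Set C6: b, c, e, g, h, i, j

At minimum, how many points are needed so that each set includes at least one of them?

Take T = {c, f}. Each listed set contains at least one of these, so T is a hitting set of size 2.
The sets C2, C3 are pairwise disjoint, so any hitting set needs a separate point for each — at least 2. Hence 2 is optimal.

2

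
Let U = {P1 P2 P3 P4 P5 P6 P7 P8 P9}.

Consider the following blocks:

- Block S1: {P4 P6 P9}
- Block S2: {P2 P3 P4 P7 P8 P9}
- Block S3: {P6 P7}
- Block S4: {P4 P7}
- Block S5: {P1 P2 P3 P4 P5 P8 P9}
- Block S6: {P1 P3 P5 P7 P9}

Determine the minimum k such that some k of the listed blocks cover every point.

2

S3 and S5 together: S3 ∪ S5 = {P1, P2, P3, P4, P5, P6, P7, P8, P9} — every point is covered.
No single block has all 9 points (the largest, S5, has 7), so 2 is optimal.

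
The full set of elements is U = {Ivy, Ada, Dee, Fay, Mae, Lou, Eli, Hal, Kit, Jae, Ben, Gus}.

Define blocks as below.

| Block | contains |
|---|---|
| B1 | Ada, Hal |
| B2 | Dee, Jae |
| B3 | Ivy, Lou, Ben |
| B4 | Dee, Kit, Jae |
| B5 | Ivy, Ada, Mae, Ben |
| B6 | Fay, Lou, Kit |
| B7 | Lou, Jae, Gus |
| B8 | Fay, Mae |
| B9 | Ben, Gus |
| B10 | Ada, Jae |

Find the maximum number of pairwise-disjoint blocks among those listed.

B1, B2, B6, B9 are pairwise disjoint (B1={Ada,Hal}; B2={Dee,Jae}; B6={Fay,Lou,Kit}; B9={Ben,Gus}).
Every remaining block overlaps one of these, and no 5 of the listed blocks are pairwise disjoint, so 4 is the maximum.

4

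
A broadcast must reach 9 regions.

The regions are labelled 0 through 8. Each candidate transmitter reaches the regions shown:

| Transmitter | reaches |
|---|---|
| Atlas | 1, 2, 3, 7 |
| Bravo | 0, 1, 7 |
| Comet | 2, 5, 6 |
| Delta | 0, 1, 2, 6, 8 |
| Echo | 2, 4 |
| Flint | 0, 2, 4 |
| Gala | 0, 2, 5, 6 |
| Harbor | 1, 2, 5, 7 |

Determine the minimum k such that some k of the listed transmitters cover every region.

4

Take {Atlas, Delta, Flint, Gala}. Their union is {0, 1, 2, 3, 4, 5, 6, 7, 8}, which is all 9 regions.
No 3 of the 8 transmitters cover everything (all 56 combinations miss at least one region), so 4 is optimal.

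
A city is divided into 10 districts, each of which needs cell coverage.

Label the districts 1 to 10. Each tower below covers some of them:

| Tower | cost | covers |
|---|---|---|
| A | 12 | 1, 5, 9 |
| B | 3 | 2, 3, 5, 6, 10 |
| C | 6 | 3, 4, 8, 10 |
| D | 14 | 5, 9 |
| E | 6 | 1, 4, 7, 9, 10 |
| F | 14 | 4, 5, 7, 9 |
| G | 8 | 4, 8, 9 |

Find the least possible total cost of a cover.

B, C, E together cover every district (B ∪ C ∪ E = {1, 2, 3, 4, 5, 6, 7, 8, 9, 10}); total cost 3 + 6 + 6 = 15.
No covering selection has total cost below 15.

15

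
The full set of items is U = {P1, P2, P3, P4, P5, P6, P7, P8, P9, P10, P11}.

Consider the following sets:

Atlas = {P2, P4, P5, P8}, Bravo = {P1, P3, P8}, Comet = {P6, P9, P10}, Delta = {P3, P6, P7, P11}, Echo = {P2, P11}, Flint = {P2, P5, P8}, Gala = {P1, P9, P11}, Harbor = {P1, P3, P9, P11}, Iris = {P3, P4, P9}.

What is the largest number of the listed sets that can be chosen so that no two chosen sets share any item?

Bravo, Comet, Echo are pairwise disjoint (Bravo={P1,P3,P8}; Comet={P6,P9,P10}; Echo={P2,P11}).
Every remaining set overlaps one of these, and no 4 of the listed sets are pairwise disjoint, so 3 is the maximum.

3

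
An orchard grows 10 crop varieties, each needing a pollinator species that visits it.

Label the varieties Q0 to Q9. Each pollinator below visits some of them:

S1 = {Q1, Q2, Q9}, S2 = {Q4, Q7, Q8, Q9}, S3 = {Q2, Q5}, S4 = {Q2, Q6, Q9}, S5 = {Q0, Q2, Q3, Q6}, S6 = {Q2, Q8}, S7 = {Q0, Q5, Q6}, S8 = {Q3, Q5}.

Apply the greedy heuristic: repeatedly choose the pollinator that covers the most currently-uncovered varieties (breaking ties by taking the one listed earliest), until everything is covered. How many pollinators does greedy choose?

Greedy: pick S2 (covers 4 new) → pick S5 (covers 4 new) → pick S1 (covers 1 new) → pick S3 (covers 1 new). Total picks: 4.

4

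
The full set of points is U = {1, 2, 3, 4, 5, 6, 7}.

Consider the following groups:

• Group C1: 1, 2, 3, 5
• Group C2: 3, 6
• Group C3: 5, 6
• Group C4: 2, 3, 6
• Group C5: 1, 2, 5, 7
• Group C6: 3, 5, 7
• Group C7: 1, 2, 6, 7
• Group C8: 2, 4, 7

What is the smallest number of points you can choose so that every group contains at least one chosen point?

3

H = {2, 3, 6} meets every group (each contains at least one member of H), and |H| = 3.
No choice of 2 points meets every group, so 3 is the minimum.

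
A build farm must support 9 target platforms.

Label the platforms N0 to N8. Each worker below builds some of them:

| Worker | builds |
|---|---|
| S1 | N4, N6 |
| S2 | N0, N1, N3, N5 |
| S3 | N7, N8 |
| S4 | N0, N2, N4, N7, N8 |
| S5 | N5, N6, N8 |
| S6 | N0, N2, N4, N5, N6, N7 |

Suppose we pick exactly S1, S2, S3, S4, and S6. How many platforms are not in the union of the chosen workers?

0

Union of S1, S2, S3, S4, S6 = {N0, N1, N2, N3, N4, N5, N6, N7, N8} — that's every platform, so 0 are uncovered.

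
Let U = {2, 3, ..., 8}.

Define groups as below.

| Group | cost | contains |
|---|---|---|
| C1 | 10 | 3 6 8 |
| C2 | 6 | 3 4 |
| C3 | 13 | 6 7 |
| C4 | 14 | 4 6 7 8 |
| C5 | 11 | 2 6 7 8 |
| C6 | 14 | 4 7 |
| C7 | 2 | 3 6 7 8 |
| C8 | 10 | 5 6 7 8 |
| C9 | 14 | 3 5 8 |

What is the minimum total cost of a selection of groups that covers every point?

C2, C5, C8 together cover every point (C2 ∪ C5 ∪ C8 = {2, 3, 4, 5, 6, 7, 8}); total cost 6 + 11 + 10 = 27.
The greedy pick C7, C2, C8, C5 costs 29; no covering selection beats 27.

27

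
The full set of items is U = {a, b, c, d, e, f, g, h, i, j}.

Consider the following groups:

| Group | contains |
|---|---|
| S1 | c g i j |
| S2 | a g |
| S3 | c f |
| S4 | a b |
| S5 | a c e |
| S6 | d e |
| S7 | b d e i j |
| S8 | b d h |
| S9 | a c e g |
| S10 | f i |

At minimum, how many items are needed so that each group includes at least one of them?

Take T = {b, e, f, g}. Each listed group contains at least one of these, so T is a hitting set of size 4.
No choice of 3 items meets every group, so 4 is the minimum.

4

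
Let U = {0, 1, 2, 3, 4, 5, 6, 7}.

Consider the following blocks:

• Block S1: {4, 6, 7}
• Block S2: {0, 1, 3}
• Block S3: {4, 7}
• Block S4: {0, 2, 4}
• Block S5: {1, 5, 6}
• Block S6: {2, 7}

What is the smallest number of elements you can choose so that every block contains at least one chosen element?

The 3 elements {1, 2, 7} hit every block.
No choice of 2 elements meets every block, so 3 is the minimum.

3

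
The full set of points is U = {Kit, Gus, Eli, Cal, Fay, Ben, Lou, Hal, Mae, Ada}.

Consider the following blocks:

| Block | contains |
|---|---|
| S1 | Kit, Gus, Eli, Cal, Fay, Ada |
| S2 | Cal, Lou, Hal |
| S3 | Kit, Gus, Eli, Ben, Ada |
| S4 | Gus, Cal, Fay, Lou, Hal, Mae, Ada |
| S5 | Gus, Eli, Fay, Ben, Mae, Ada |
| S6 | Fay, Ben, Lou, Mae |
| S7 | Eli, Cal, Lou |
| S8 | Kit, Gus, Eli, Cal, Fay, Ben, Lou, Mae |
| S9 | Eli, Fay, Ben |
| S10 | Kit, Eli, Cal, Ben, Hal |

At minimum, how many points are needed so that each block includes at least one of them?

2

Take H = {Eli, Lou}. Each listed block contains at least one of these, so H is a hitting set of size 2.
The blocks S2, S5 are pairwise disjoint, so any hitting set needs a separate point for each — at least 2. Hence 2 is optimal.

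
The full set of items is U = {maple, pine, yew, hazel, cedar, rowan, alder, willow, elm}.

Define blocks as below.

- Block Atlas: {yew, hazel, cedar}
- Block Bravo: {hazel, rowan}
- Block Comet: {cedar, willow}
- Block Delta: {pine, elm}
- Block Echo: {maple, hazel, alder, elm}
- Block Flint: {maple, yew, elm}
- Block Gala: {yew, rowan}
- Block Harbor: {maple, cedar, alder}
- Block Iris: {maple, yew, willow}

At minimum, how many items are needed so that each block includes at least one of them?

4

The 4 items {maple, cedar, rowan, elm} hit every block.
No choice of 3 items meets every block, so 4 is the minimum.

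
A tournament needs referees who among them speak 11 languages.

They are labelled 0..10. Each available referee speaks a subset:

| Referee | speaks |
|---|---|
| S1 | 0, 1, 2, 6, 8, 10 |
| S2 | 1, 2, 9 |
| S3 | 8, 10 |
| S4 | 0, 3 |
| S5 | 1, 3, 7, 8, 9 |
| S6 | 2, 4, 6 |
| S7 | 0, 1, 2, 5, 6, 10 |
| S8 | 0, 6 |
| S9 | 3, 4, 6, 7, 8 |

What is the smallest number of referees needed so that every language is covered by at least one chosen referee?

S2 and S7 and S9 together: S2 ∪ S7 ∪ S9 = {0, 1, 2, 3, 4, 5, 6, 7, 8, 9, 10} — every language is covered.
Only S7 contains 5, so S7 is forced; the remaining 5 languages need at least 2 more referees (each remaining referee adds at most 4) — so at least 3 referees are needed, and 3 is optimal.

3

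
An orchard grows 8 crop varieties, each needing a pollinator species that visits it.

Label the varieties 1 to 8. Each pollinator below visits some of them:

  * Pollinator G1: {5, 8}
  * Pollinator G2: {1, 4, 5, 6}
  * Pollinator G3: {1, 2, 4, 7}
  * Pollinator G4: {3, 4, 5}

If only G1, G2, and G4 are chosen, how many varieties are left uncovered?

Union of G1, G2, G4 = {1, 3, 4, 5, 6, 8}.
Not covered: 2, 7 — 2 varieties.

2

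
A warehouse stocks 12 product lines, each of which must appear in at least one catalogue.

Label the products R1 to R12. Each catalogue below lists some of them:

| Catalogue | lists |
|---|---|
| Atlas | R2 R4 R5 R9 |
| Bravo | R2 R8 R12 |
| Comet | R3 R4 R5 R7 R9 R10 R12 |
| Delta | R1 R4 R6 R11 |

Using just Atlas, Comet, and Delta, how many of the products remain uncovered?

Union of Atlas, Comet, Delta = {R1, R2, R3, R4, R5, R6, R7, R9, R10, R11, R12}.
Not covered: R8 — 1 product.

1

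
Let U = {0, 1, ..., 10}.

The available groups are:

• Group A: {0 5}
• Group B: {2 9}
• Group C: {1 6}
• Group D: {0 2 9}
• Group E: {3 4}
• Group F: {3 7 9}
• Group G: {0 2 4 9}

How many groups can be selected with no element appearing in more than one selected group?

A, B, C, E are pairwise disjoint (A={0,5}; B={2,9}; C={1,6}; E={3,4}).
Every remaining group overlaps one of these, and no 5 of the listed groups are pairwise disjoint, so 4 is the maximum.

4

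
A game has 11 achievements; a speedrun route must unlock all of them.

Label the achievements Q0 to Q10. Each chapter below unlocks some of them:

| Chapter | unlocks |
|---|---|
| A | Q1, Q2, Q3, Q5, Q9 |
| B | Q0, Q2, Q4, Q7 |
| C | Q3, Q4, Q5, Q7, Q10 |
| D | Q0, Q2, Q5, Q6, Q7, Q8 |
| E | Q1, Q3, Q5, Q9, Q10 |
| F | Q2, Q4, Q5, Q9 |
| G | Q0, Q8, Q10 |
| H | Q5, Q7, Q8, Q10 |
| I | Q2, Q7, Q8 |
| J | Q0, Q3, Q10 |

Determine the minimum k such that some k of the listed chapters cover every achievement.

Take {B, D, E}. Their union is {Q0, Q1, Q2, Q3, Q4, Q5, Q6, Q7, Q8, Q9, Q10}, which is all 11 achievements.
Only D contains Q6, so D is forced; the remaining 5 achievements need at least 2 more chapters (each remaining chapter adds at most 4) — so at least 3 chapters are needed, and 3 is optimal.

3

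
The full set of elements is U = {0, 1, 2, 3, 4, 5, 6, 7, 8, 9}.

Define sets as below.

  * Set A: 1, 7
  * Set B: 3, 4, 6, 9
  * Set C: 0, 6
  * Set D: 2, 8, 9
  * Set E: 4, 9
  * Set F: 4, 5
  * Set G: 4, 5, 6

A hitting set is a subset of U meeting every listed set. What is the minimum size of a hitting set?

The 4 elements {1, 4, 6, 8} hit every set.
The sets A, C, D, F are pairwise disjoint, so any hitting set needs a separate element for each — at least 4. Hence 4 is optimal.

4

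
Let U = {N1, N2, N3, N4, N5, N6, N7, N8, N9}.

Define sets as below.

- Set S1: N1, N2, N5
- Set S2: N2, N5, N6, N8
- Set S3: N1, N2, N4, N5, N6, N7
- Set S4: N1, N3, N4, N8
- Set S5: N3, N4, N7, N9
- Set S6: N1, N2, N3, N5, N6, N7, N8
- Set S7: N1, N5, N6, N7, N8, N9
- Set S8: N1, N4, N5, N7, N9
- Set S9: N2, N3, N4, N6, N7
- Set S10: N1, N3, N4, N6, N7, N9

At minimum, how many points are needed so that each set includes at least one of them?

2

The 2 points {N4, N5} hit every set.
The sets S2, S5 are pairwise disjoint, so any hitting set needs a separate point for each — at least 2. Hence 2 is optimal.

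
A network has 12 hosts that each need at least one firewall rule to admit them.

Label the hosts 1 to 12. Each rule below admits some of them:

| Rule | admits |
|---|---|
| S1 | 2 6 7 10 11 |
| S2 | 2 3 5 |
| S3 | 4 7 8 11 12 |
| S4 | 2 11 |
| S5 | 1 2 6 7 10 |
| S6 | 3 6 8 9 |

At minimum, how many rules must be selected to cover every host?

S2 and S3 and S5 and S6 together: S2 ∪ S3 ∪ S5 ∪ S6 = {1, 2, 3, 4, 5, 6, 7, 8, 9, 10, 11, 12} — every host is covered.
No 3 of the 6 rules cover everything (all 20 combinations miss at least one host), so 4 is optimal.

4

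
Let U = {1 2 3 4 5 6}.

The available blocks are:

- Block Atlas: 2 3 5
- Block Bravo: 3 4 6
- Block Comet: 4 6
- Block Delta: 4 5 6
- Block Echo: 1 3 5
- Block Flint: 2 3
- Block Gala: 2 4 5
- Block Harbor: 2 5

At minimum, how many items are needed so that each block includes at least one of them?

3

H = {3, 4, 5} meets every block (each contains at least one member of H), and |H| = 3.
No choice of 2 items meets every block, so 3 is the minimum.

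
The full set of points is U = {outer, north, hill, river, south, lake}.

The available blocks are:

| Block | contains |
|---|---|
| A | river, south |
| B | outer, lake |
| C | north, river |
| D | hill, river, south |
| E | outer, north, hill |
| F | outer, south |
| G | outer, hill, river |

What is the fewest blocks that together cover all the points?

B and D and E together: B ∪ D ∪ E = {outer, north, hill, river, south, lake} — every point is covered.
Only B contains lake, so B is forced; the remaining 4 points need at least 2 more blocks (each remaining block adds at most 3) — so at least 3 blocks are needed, and 3 is optimal.

3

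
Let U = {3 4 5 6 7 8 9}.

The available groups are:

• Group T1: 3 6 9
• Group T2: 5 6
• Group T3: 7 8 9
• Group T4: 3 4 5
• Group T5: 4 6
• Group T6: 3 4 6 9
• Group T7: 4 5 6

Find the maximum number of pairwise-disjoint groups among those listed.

T3, T5 are pairwise disjoint (T3={7,8,9}; T5={4,6}).
Every remaining group overlaps one of these, and no 3 of the listed groups are pairwise disjoint, so 2 is the maximum.

2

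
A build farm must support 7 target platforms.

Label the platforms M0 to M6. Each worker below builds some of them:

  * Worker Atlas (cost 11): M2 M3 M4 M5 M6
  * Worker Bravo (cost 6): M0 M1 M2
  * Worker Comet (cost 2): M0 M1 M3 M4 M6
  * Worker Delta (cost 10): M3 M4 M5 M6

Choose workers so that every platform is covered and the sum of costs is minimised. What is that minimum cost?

13

Atlas, Comet together cover every platform (Atlas ∪ Comet = {M0, M1, M2, M3, M4, M5, M6}); total cost 11 + 2 = 13.
No covering selection has total cost below 13.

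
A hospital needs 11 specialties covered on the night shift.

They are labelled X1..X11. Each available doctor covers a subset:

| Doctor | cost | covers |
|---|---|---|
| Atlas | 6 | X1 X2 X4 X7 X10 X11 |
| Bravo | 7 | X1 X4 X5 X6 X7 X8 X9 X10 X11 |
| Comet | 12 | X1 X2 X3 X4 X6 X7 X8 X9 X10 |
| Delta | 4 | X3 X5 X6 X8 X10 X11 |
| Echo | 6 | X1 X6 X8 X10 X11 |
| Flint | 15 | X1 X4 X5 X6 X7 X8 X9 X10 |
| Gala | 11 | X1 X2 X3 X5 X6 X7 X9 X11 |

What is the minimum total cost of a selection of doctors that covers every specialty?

Comet, Delta together cover every specialty (Comet ∪ Delta = {X1, X2, X3, X4, X5, X6, X7, X8, X9, X10, X11}); total cost 12 + 4 = 16.
The greedy pick Delta, Atlas, Bravo costs 17; no covering selection beats 16.

16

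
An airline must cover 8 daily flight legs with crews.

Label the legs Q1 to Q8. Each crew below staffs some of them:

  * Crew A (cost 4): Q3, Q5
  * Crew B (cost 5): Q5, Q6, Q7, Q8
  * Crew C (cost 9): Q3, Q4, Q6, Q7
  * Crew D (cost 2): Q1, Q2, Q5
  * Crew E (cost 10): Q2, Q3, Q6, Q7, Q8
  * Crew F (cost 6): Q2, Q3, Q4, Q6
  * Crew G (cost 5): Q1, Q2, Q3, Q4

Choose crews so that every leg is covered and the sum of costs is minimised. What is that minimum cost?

B, G together cover every leg (B ∪ G = {Q1, Q2, Q3, Q4, Q5, Q6, Q7, Q8}); total cost 5 + 5 = 10.
The greedy pick D, B, G costs 12; no covering selection beats 10.

10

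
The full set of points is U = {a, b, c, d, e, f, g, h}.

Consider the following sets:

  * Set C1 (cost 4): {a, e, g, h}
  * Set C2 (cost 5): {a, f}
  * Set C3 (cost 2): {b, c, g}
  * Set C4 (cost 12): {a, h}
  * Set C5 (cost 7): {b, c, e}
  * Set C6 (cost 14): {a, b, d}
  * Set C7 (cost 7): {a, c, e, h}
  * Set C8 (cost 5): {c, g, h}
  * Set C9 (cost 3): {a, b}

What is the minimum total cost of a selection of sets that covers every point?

C1, C2, C3, C6 together cover every point (C1 ∪ C2 ∪ C3 ∪ C6 = {a, b, c, d, e, f, g, h}); total cost 4 + 5 + 2 + 14 = 25.
No covering selection has total cost below 25.

25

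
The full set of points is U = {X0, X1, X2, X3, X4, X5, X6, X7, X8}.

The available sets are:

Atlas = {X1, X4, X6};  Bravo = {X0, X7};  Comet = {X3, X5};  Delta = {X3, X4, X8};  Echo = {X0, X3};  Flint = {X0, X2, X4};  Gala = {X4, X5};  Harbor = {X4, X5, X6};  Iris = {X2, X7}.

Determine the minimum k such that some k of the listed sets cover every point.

5

Atlas, Bravo, Delta, Harbor, and Iris cover everything between them: the union {X0, X1, X2, X3, X4, X5, X6, X7, X8} is all of U.
No 4 of the 9 sets cover everything (all 126 combinations miss at least one point), so 5 is optimal.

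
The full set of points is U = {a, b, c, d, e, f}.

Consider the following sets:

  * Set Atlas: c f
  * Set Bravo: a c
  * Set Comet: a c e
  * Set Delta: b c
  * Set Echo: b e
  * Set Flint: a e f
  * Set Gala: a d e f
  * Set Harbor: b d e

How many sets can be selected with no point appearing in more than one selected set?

2

Atlas, Echo are pairwise disjoint (Atlas={c,f}; Echo={b,e}).
Every remaining set overlaps one of these, and no 3 of the listed sets are pairwise disjoint, so 2 is the maximum.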